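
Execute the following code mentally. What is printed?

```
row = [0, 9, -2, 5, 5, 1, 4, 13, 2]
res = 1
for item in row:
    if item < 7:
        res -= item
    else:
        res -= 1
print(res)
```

item=0: <7, res = 1-0 = 1
item=9: not <7, res = 1-1 = 0
item=-2: <7, res = 0-(-2) = 2
item=5: <7, res = 2-5 = -3
item=5: <7, res = (-3)-5 = -8
item=1: <7, res = (-8)-1 = -9
item=4: <7, res = (-9)-4 = -13
item=13: not <7, res = (-13)-1 = -14
item=2: <7, res = (-14)-2 = -16

-16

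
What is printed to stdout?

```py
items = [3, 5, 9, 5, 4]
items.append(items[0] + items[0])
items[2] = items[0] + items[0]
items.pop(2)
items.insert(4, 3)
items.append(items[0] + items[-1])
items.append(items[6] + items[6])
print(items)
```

append items[0]+items[0] = 3+3 = 6 → [3, 5, 9, 5, 4, 6]
items[2] = items[0]+items[0] = 3+3 = 6 → [3, 5, 6, 5, 4, 6]
pop(2) removes 6 → [3, 5, 5, 4, 6]
insert 3 at 4 → [3, 5, 5, 4, 3, 6]
append items[0]+items[-1] = 3+6 = 9 → [3, 5, 5, 4, 3, 6, 9]
append items[6]+items[6] = 9+9 = 18 → [3, 5, 5, 4, 3, 6, 9, 18]

[3, 5, 5, 4, 3, 6, 9, 18]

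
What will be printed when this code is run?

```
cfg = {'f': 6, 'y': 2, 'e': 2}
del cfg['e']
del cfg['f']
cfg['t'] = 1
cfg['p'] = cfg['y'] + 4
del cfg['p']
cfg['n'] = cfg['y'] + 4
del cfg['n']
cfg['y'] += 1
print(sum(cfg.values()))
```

4

del 'e' → {'f': 6, 'y': 2}
del 'f' → {'y': 2}
cfg['t'] = 1 → {'y': 2, 't': 1}
cfg['p'] = cfg['y']+4 = 6 → {'y': 2, 't': 1, 'p': 6}
del 'p' → {'y': 2, 't': 1}
cfg['n'] = cfg['y']+4 = 6 → {'y': 2, 't': 1, 'n': 6}
del 'n' → {'y': 2, 't': 1}
cfg['y'] = 2+1 = 3 → {'y': 3, 't': 1}
sum of values = 4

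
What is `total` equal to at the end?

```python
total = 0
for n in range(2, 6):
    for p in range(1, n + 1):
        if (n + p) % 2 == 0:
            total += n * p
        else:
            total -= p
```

72

n=2,p=1: odd sum, total = 0-1 = -1
n=2,p=2: even sum, total = (-1)+4 = 3
n=3,p=1: even sum, total = 3+3 = 6
n=3,p=2: odd sum, total = 6-2 = 4
n=3,p=3: even sum, total = 4+9 = 13
n=4,p=1: odd sum, total = 13-1 = 12
n=4,p=2: even sum, total = 12+8 = 20
n=4,p=3: odd sum, total = 20-3 = 17
n=4,p=4: even sum, total = 17+16 = 33
n=5,p=1: even sum, total = 33+5 = 38
n=5,p=2: odd sum, total = 38-2 = 36
n=5,p=3: even sum, total = 36+15 = 51
n=5,p=4: odd sum, total = 51-4 = 47
n=5,p=5: even sum, total = 47+25 = 72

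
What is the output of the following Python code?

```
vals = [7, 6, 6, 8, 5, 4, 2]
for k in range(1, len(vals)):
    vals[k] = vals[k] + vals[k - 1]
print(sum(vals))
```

172

k=1: vals[1] = 6+7 = 13 → [7, 13, 6, 8, 5, 4, 2]
k=2: vals[2] = 6+13 = 19 → [7, 13, 19, 8, 5, 4, 2]
k=3: vals[3] = 8+19 = 27 → [7, 13, 19, 27, 5, 4, 2]
k=4: vals[4] = 5+27 = 32 → [7, 13, 19, 27, 32, 4, 2]
k=5: vals[5] = 4+32 = 36 → [7, 13, 19, 27, 32, 36, 2]
k=6: vals[6] = 2+36 = 38 → [7, 13, 19, 27, 32, 36, 38]
sum = 172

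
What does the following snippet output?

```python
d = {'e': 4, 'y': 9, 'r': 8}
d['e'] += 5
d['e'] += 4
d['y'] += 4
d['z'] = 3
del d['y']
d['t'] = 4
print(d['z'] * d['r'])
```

d['e'] = 4+5 = 9 → {'e': 9, 'y': 9, 'r': 8}
d['e'] = 9+4 = 13 → {'e': 13, 'y': 9, 'r': 8}
d['y'] = 9+4 = 13 → {'e': 13, 'y': 13, 'r': 8}
d['z'] = 3 → {'e': 13, 'y': 13, 'r': 8, 'z': 3}
del 'y' → {'e': 13, 'r': 8, 'z': 3}
d['t'] = 4 → {'e': 13, 'r': 8, 'z': 3, 't': 4}
d['z']*d['r'] = 3*8 = 24

24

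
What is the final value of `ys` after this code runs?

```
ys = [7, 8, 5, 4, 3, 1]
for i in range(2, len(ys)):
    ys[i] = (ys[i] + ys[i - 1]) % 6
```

[7, 8, 1, 5, 2, 3]

i=2: ys[2] = (5+8)%6 = 1 → [7, 8, 1, 4, 3, 1]
i=3: ys[3] = (4+1)%6 = 5 → [7, 8, 1, 5, 3, 1]
i=4: ys[4] = (3+5)%6 = 2 → [7, 8, 1, 5, 2, 1]
i=5: ys[5] = (1+2)%6 = 3 → [7, 8, 1, 5, 2, 3]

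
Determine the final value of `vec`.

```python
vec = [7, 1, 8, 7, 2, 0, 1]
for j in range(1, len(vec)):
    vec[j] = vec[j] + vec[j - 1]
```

j=1: vec[1] = 1+7 = 8 → [7, 8, 8, 7, 2, 0, 1]
j=2: vec[2] = 8+8 = 16 → [7, 8, 16, 7, 2, 0, 1]
j=3: vec[3] = 7+16 = 23 → [7, 8, 16, 23, 2, 0, 1]
j=4: vec[4] = 2+23 = 25 → [7, 8, 16, 23, 25, 0, 1]
j=5: vec[5] = 0+25 = 25 → [7, 8, 16, 23, 25, 25, 1]
j=6: vec[6] = 1+25 = 26 → [7, 8, 16, 23, 25, 25, 26]

[7, 8, 16, 23, 25, 25, 26]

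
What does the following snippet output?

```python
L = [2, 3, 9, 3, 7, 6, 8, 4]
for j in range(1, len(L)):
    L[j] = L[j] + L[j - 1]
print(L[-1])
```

j=1: L[1] = 3+2 = 5 → [2, 5, 9, 3, 7, 6, 8, 4]
j=2: L[2] = 9+5 = 14 → [2, 5, 14, 3, 7, 6, 8, 4]
j=3: L[3] = 3+14 = 17 → [2, 5, 14, 17, 7, 6, 8, 4]
j=4: L[4] = 7+17 = 24 → [2, 5, 14, 17, 24, 6, 8, 4]
j=5: L[5] = 6+24 = 30 → [2, 5, 14, 17, 24, 30, 8, 4]
j=6: L[6] = 8+30 = 38 → [2, 5, 14, 17, 24, 30, 38, 4]
j=7: L[7] = 4+38 = 42 → [2, 5, 14, 17, 24, 30, 38, 42]

42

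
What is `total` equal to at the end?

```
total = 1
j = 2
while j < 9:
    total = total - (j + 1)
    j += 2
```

-23

j=2: total = 1-3 = -2
j=4: total = (-2)-5 = -7
j=6: total = (-7)-7 = -14
j=8: total = (-14)-9 = -23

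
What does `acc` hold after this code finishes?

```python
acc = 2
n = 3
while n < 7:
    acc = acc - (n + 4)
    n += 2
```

-14

n=3: acc = 2-7 = -5
n=5: acc = (-5)-9 = -14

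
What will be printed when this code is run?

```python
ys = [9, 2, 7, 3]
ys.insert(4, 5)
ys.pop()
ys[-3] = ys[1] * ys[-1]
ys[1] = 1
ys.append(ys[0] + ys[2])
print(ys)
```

insert 5 at 4 → [9, 2, 7, 3, 5]
pop() removes 5 → [9, 2, 7, 3]
ys[-3] = ys[1]*ys[-1] = 2*3 = 6 → [9, 6, 7, 3]
ys[1] = 1 → [9, 1, 7, 3]
append ys[0]+ys[2] = 9+7 = 16 → [9, 1, 7, 3, 16]

[9, 1, 7, 3, 16]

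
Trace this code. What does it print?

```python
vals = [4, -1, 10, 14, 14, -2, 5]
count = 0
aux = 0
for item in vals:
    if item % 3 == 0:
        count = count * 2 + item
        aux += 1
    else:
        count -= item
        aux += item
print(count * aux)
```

item=4: not %3==0, count = 0-4 = -4; aux=4
item=-1: not %3==0, count = (-4)-(-1) = -3; aux=3
item=10: not %3==0, count = (-3)-10 = -13; aux=13
item=14: not %3==0, count = (-13)-14 = -27; aux=27
item=14: not %3==0, count = (-27)-14 = -41; aux=41
item=-2: not %3==0, count = (-41)-(-2) = -39; aux=39
item=5: not %3==0, count = (-39)-5 = -44; aux=44
count*aux = (-44)*44 = -1936

-1936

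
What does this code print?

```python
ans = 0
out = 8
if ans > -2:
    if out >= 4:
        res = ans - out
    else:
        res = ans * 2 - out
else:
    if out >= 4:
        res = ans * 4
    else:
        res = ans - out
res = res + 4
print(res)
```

-4

ans=0, out=8
ans > -2 is True; out >= 4 is True
→ res = ans - out = -8
res = (-8)+4 = -4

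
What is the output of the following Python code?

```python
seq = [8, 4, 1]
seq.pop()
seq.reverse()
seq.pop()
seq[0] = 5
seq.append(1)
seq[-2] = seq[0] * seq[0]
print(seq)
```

[25, 1]

pop() removes 1 → [8, 4]
reverse → [4, 8]
pop() removes 8 → [4]
seq[0] = 5 → [5]
append 1 → [5, 1]
seq[-2] = seq[0]*seq[0] = 5*5 = 25 → [25, 1]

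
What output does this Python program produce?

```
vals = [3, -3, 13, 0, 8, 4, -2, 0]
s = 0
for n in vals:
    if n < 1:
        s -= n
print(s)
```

n=3: not <1
n=-3: <1, s = 0-(-3) = 3
n=13: not <1
n=0: <1, s = 3-0 = 3
n=8: not <1
n=4: not <1
n=-2: <1, s = 3-(-2) = 5
n=0: <1, s = 5-0 = 5

5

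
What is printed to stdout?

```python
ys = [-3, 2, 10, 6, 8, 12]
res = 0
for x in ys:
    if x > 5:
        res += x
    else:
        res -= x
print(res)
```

x=-3: not >5, res = 0-(-3) = 3
x=2: not >5, res = 3-2 = 1
x=10: >5, res = 1+10 = 11
x=6: >5, res = 11+6 = 17
x=8: >5, res = 17+8 = 25
x=12: >5, res = 25+12 = 37

37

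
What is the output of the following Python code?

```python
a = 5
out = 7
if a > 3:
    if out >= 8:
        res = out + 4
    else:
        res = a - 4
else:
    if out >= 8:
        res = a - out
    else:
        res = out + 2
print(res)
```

a=5, out=7
a > 3 is True; out >= 8 is False
→ res = a - 4 = 1

1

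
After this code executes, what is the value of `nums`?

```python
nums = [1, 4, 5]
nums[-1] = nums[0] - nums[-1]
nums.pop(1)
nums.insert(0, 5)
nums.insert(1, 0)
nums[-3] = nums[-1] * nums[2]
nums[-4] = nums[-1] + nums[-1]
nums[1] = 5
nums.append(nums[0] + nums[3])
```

[-8, 5, 1, -4, -12]

nums[-1] = nums[0]-nums[-1] = 1-5 = -4 → [1, 4, -4]
pop(1) removes 4 → [1, -4]
insert 5 at 0 → [5, 1, -4]
insert 0 at 1 → [5, 0, 1, -4]
nums[-3] = nums[-1]*nums[2] = (-4)*1 = -4 → [5, -4, 1, -4]
nums[-4] = nums[-1]+nums[-1] = (-4)+(-4) = -8 → [-8, -4, 1, -4]
nums[1] = 5 → [-8, 5, 1, -4]
append nums[0]+nums[3] = (-8)+(-4) = -12 → [-8, 5, 1, -4, -12]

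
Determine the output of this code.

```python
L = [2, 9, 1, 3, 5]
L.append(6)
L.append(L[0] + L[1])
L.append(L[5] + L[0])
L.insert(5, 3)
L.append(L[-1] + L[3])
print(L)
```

[2, 9, 1, 3, 5, 3, 6, 11, 8, 11]

append 6 → [2, 9, 1, 3, 5, 6]
append L[0]+L[1] = 2+9 = 11 → [2, 9, 1, 3, 5, 6, 11]
append L[5]+L[0] = 6+2 = 8 → [2, 9, 1, 3, 5, 6, 11, 8]
insert 3 at 5 → [2, 9, 1, 3, 5, 3, 6, 11, 8]
append L[-1]+L[3] = 8+3 = 11 → [2, 9, 1, 3, 5, 3, 6, 11, 8, 11]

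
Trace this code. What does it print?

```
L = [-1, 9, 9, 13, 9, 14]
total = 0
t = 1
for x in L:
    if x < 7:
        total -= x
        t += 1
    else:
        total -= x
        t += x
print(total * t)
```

x=-1: <7, total = 0-(-1) = 1; t=2
x=9: not <7, total = 1-9 = -8; t=11
x=9: not <7, total = (-8)-9 = -17; t=20
x=13: not <7, total = (-17)-13 = -30; t=33
x=9: not <7, total = (-30)-9 = -39; t=42
x=14: not <7, total = (-39)-14 = -53; t=56
total*t = (-53)*56 = -2968

-2968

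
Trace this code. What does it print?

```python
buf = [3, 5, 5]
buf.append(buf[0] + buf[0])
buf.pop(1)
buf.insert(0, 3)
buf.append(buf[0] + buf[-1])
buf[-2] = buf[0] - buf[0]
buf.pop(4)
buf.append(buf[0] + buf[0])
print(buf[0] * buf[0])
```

append buf[0]+buf[0] = 3+3 = 6 → [3, 5, 5, 6]
pop(1) removes 5 → [3, 5, 6]
insert 3 at 0 → [3, 3, 5, 6]
append buf[0]+buf[-1] = 3+6 = 9 → [3, 3, 5, 6, 9]
buf[-2] = buf[0]-buf[0] = 3-3 = 0 → [3, 3, 5, 0, 9]
pop(4) removes 9 → [3, 3, 5, 0]
append buf[0]+buf[0] = 3+3 = 6 → [3, 3, 5, 0, 6]
buf[0]*buf[0] = 3*3 = 9

9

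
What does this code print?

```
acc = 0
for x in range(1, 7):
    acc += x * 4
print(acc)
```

x=1: acc = 0+1*4 = 4
x=2: acc = 4+2*4 = 12
x=3: acc = 12+3*4 = 24
x=4: acc = 24+4*4 = 40
x=5: acc = 40+5*4 = 60
x=6: acc = 60+6*4 = 84

84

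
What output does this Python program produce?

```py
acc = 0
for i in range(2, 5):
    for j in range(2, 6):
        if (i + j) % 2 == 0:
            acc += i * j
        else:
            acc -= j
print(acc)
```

38

i=2,j=2: even sum, acc = 0+4 = 4
i=2,j=3: odd sum, acc = 4-3 = 1
i=2,j=4: even sum, acc = 1+8 = 9
i=2,j=5: odd sum, acc = 9-5 = 4
i=3,j=2: odd sum, acc = 4-2 = 2
i=3,j=3: even sum, acc = 2+9 = 11
i=3,j=4: odd sum, acc = 11-4 = 7
i=3,j=5: even sum, acc = 7+15 = 22
i=4,j=2: even sum, acc = 22+8 = 30
i=4,j=3: odd sum, acc = 30-3 = 27
i=4,j=4: even sum, acc = 27+16 = 43
i=4,j=5: odd sum, acc = 43-5 = 38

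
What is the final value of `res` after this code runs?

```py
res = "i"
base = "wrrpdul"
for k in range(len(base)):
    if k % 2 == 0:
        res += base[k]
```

k=0: add 'w' → 'iw'
k=1: skip
k=2: add 'r' → 'iwr'
k=3: skip
k=4: add 'd' → 'iwrd'
k=5: skip
k=6: add 'l' → 'iwrdl'

'iwrdl'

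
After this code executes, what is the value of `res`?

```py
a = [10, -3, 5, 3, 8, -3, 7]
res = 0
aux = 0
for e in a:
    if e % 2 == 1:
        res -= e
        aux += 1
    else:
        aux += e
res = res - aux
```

-32

e=10: not odd; aux=10
e=-3: odd, res = 0-(-3) = 3; aux=11
e=5: odd, res = 3-5 = -2; aux=12
e=3: odd, res = (-2)-3 = -5; aux=13
e=8: not odd; aux=21
e=-3: odd, res = (-5)-(-3) = -2; aux=22
e=7: odd, res = (-2)-7 = -9; aux=23
res-aux = (-9)-23 = -32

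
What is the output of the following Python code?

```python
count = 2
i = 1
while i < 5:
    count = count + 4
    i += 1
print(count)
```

18

i=1: count = 2+4 = 6
i=2: count = 6+4 = 10
i=3: count = 10+4 = 14
i=4: count = 14+4 = 18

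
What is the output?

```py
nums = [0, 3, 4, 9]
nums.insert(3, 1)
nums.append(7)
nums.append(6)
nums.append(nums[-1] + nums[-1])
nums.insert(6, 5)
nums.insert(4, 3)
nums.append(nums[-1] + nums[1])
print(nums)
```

[0, 3, 4, 1, 3, 9, 7, 5, 6, 12, 15]

insert 1 at 3 → [0, 3, 4, 1, 9]
append 7 → [0, 3, 4, 1, 9, 7]
append 6 → [0, 3, 4, 1, 9, 7, 6]
append nums[-1]+nums[-1] = 6+6 = 12 → [0, 3, 4, 1, 9, 7, 6, 12]
insert 5 at 6 → [0, 3, 4, 1, 9, 7, 5, 6, 12]
insert 3 at 4 → [0, 3, 4, 1, 3, 9, 7, 5, 6, 12]
append nums[-1]+nums[1] = 12+3 = 15 → [0, 3, 4, 1, 3, 9, 7, 5, 6, 12, 15]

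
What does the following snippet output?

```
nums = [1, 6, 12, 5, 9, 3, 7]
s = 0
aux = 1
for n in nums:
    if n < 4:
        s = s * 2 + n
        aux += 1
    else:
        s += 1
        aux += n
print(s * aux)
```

n=1: <4, s = 0*2+1 = 1; aux=2
n=6: not <4, s = 1+1 = 2; aux=8
n=12: not <4, s = 2+1 = 3; aux=20
n=5: not <4, s = 3+1 = 4; aux=25
n=9: not <4, s = 4+1 = 5; aux=34
n=3: <4, s = 5*2+3 = 13; aux=35
n=7: not <4, s = 13+1 = 14; aux=42
s*aux = 14*42 = 588

588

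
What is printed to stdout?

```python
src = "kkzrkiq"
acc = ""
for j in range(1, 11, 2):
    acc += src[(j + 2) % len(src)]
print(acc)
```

rikzk

j=1: add src[3]='r' → 'r'
j=3: add src[5]='i' → 'ri'
j=5: add src[0]='k' → 'rik'
j=7: add src[2]='z' → 'rikz'
j=9: add src[4]='k' → 'rikzk'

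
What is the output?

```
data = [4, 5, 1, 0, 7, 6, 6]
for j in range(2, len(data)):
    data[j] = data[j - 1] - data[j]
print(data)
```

[4, 5, 4, 4, -3, -9, -15]

j=2: data[2] = 5-1 = 4 → [4, 5, 4, 0, 7, 6, 6]
j=3: data[3] = 4-0 = 4 → [4, 5, 4, 4, 7, 6, 6]
j=4: data[4] = 4-7 = -3 → [4, 5, 4, 4, -3, 6, 6]
j=5: data[5] = (-3)-6 = -9 → [4, 5, 4, 4, -3, -9, 6]
j=6: data[6] = (-9)-6 = -15 → [4, 5, 4, 4, -3, -9, -15]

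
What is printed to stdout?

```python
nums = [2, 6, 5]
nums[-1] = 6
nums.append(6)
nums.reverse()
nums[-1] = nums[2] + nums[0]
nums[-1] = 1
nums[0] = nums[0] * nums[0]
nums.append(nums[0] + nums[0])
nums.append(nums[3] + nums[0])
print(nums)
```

[36, 6, 6, 1, 72, 37]

nums[-1] = 6 → [2, 6, 6]
append 6 → [2, 6, 6, 6]
reverse → [6, 6, 6, 2]
nums[-1] = nums[2]+nums[0] = 6+6 = 12 → [6, 6, 6, 12]
nums[-1] = 1 → [6, 6, 6, 1]
nums[0] = nums[0]*nums[0] = 6*6 = 36 → [36, 6, 6, 1]
append nums[0]+nums[0] = 36+36 = 72 → [36, 6, 6, 1, 72]
append nums[3]+nums[0] = 1+36 = 37 → [36, 6, 6, 1, 72, 37]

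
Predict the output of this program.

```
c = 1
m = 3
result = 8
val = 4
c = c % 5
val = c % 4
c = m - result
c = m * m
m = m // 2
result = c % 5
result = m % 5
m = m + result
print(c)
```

c = 1%5 = 1
val = 1%4 = 1
c = 3-8 = -5
c = 3*3 = 9
m = 3//2 = 1
result = 9%5 = 4
result = 1%5 = 1
m = 1+1 = 2

9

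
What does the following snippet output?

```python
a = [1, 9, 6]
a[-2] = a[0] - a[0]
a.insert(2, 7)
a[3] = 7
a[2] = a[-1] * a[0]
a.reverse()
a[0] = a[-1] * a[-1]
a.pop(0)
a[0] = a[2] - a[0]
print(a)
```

[-6, 0, 1]

a[-2] = a[0]-a[0] = 1-1 = 0 → [1, 0, 6]
insert 7 at 2 → [1, 0, 7, 6]
a[3] = 7 → [1, 0, 7, 7]
a[2] = a[-1]*a[0] = 7*1 = 7 → [1, 0, 7, 7]
reverse → [7, 7, 0, 1]
a[0] = a[-1]*a[-1] = 1*1 = 1 → [1, 7, 0, 1]
pop(0) removes 1 → [7, 0, 1]
a[0] = a[2]-a[0] = 1-7 = -6 → [-6, 0, 1]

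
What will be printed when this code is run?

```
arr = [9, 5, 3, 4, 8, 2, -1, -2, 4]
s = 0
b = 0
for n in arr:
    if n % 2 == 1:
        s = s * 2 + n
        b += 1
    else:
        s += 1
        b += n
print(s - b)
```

85

n=9: odd, s = 0*2+9 = 9; b=1
n=5: odd, s = 9*2+5 = 23; b=2
n=3: odd, s = 23*2+3 = 49; b=3
n=4: not odd, s = 49+1 = 50; b=7
n=8: not odd, s = 50+1 = 51; b=15
n=2: not odd, s = 51+1 = 52; b=17
n=-1: odd, s = 52*2+(-1) = 103; b=18
n=-2: not odd, s = 103+1 = 104; b=16
n=4: not odd, s = 104+1 = 105; b=20
s-b = 105-20 = 85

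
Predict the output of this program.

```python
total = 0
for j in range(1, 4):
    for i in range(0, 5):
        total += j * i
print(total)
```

j=1,i=0: total = 0+0 = 0
j=1,i=1: total = 0+1 = 1
j=1,i=2: total = 1+2 = 3
j=1,i=3: total = 3+3 = 6
j=1,i=4: total = 6+4 = 10
j=2,i=0: total = 10+0 = 10
j=2,i=1: total = 10+2 = 12
j=2,i=2: total = 12+4 = 16
j=2,i=3: total = 16+6 = 22
j=2,i=4: total = 22+8 = 30
j=3,i=0: total = 30+0 = 30
j=3,i=1: total = 30+3 = 33
j=3,i=2: total = 33+6 = 39
j=3,i=3: total = 39+9 = 48
j=3,i=4: total = 48+12 = 60

60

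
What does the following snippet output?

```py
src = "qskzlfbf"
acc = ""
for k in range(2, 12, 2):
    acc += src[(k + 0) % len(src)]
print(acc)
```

klbqk

k=2: add src[2]='k' → 'k'
k=4: add src[4]='l' → 'kl'
k=6: add src[6]='b' → 'klb'
k=8: add src[0]='q' → 'klbq'
k=10: add src[2]='k' → 'klbqk'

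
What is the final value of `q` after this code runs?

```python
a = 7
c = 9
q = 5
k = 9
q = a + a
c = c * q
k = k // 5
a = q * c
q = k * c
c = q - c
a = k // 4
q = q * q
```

q = 7+7 = 14
c = 9*14 = 126
k = 9//5 = 1
a = 14*126 = 1764
q = 1*126 = 126
c = 126-126 = 0
a = 1//4 = 0
q = 126*126 = 15876

15876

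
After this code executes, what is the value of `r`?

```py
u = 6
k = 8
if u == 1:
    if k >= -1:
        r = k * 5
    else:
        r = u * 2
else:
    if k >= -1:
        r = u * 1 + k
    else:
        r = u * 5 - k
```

14

u=6, k=8
u == 1 is False; k >= -1 is True
→ r = u * 1 + k = 14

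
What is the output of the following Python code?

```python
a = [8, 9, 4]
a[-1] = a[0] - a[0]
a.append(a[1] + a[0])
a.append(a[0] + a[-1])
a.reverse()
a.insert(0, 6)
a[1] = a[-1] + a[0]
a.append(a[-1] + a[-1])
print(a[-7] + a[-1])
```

22

a[-1] = a[0]-a[0] = 8-8 = 0 → [8, 9, 0]
append a[1]+a[0] = 9+8 = 17 → [8, 9, 0, 17]
append a[0]+a[-1] = 8+17 = 25 → [8, 9, 0, 17, 25]
reverse → [25, 17, 0, 9, 8]
insert 6 at 0 → [6, 25, 17, 0, 9, 8]
a[1] = a[-1]+a[0] = 8+6 = 14 → [6, 14, 17, 0, 9, 8]
append a[-1]+a[-1] = 8+8 = 16 → [6, 14, 17, 0, 9, 8, 16]
a[-7]+a[-1] = 6+16 = 22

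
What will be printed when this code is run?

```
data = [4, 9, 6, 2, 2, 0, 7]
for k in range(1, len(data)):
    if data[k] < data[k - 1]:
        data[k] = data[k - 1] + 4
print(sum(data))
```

118

k=1: 9>=4, unchanged → [4, 9, 6, 2, 2, 0, 7]
k=2: 6<9, data[2] = 9+4 = 13 → [4, 9, 13, 2, 2, 0, 7]
k=3: 2<13, data[3] = 13+4 = 17 → [4, 9, 13, 17, 2, 0, 7]
k=4: 2<17, data[4] = 17+4 = 21 → [4, 9, 13, 17, 21, 0, 7]
k=5: 0<21, data[5] = 21+4 = 25 → [4, 9, 13, 17, 21, 25, 7]
k=6: 7<25, data[6] = 25+4 = 29 → [4, 9, 13, 17, 21, 25, 29]
sum = 118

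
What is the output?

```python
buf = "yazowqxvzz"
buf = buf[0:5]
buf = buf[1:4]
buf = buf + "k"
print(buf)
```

slice [0:5] → 'yazow'
slice [1:4] → 'azo'
+ 'k' → 'azok'

azok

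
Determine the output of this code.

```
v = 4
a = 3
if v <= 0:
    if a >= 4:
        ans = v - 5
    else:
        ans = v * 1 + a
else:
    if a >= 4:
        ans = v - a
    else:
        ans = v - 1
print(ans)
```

3

v=4, a=3
v <= 0 is False; a >= 4 is False
→ ans = v - 1 = 3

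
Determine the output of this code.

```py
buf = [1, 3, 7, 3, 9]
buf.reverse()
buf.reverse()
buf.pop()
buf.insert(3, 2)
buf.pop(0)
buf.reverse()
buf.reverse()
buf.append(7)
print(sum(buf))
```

reverse → [9, 3, 7, 3, 1]
reverse → [1, 3, 7, 3, 9]
pop() removes 9 → [1, 3, 7, 3]
insert 2 at 3 → [1, 3, 7, 2, 3]
pop(0) removes 1 → [3, 7, 2, 3]
reverse → [3, 2, 7, 3]
reverse → [3, 7, 2, 3]
append 7 → [3, 7, 2, 3, 7]
sum = 22

22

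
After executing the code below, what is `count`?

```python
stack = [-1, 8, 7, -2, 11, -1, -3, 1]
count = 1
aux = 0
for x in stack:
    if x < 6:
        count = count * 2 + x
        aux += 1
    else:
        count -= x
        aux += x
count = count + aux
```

-306

x=-1: <6, count = 1*2+(-1) = 1; aux=1
x=8: not <6, count = 1-8 = -7; aux=9
x=7: not <6, count = (-7)-7 = -14; aux=16
x=-2: <6, count = (-14)*2+(-2) = -30; aux=17
x=11: not <6, count = (-30)-11 = -41; aux=28
x=-1: <6, count = (-41)*2+(-1) = -83; aux=29
x=-3: <6, count = (-83)*2+(-3) = -169; aux=30
x=1: <6, count = (-169)*2+1 = -337; aux=31
count+aux = (-337)+31 = -306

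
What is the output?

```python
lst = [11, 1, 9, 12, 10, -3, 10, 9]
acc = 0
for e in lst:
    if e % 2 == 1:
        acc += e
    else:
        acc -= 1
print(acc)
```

e=11: odd, acc = 0+11 = 11
e=1: odd, acc = 11+1 = 12
e=9: odd, acc = 12+9 = 21
e=12: not odd, acc = 21-1 = 20
e=10: not odd, acc = 20-1 = 19
e=-3: odd, acc = 19+(-3) = 16
e=10: not odd, acc = 16-1 = 15
e=9: odd, acc = 15+9 = 24

24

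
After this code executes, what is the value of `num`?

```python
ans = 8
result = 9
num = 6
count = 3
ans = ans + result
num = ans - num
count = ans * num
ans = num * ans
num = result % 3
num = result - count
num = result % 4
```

1

ans = 8+9 = 17
num = 17-6 = 11
count = 17*11 = 187
ans = 11*17 = 187
num = 9%3 = 0
num = 9-187 = -178
num = 9%4 = 1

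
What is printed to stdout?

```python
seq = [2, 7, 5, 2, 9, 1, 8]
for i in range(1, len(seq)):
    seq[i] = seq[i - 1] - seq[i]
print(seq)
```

i=1: seq[1] = 2-7 = -5 → [2, -5, 5, 2, 9, 1, 8]
i=2: seq[2] = (-5)-5 = -10 → [2, -5, -10, 2, 9, 1, 8]
i=3: seq[3] = (-10)-2 = -12 → [2, -5, -10, -12, 9, 1, 8]
i=4: seq[4] = (-12)-9 = -21 → [2, -5, -10, -12, -21, 1, 8]
i=5: seq[5] = (-21)-1 = -22 → [2, -5, -10, -12, -21, -22, 8]
i=6: seq[6] = (-22)-8 = -30 → [2, -5, -10, -12, -21, -22, -30]

[2, -5, -10, -12, -21, -22, -30]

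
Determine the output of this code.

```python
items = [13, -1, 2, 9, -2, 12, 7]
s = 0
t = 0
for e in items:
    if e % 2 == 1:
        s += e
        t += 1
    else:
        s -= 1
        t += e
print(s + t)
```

e=13: odd, s = 0+13 = 13; t=1
e=-1: odd, s = 13+(-1) = 12; t=2
e=2: not odd, s = 12-1 = 11; t=4
e=9: odd, s = 11+9 = 20; t=5
e=-2: not odd, s = 20-1 = 19; t=3
e=12: not odd, s = 19-1 = 18; t=15
e=7: odd, s = 18+7 = 25; t=16
s+t = 25+16 = 41

41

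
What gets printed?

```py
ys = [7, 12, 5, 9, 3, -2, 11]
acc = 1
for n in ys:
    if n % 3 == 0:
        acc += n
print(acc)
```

n=7: not %3==0
n=12: %3==0, acc = 1+12 = 13
n=5: not %3==0
n=9: %3==0, acc = 13+9 = 22
n=3: %3==0, acc = 22+3 = 25
n=-2: not %3==0
n=11: not %3==0

25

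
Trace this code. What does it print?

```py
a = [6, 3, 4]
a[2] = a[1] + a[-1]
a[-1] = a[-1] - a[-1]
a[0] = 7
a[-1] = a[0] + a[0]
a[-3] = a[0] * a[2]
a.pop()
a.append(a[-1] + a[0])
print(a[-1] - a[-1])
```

a[2] = a[1]+a[-1] = 3+4 = 7 → [6, 3, 7]
a[-1] = a[-1]-a[-1] = 7-7 = 0 → [6, 3, 0]
a[0] = 7 → [7, 3, 0]
a[-1] = a[0]+a[0] = 7+7 = 14 → [7, 3, 14]
a[-3] = a[0]*a[2] = 7*14 = 98 → [98, 3, 14]
pop() removes 14 → [98, 3]
append a[-1]+a[0] = 3+98 = 101 → [98, 3, 101]
a[-1]-a[-1] = 101-101 = 0

0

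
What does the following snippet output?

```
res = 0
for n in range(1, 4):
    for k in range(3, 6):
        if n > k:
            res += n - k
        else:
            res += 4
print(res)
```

36

n=1,k=3: not 1>3, res = 0+4 = 4
n=1,k=4: not 1>4, res = 4+4 = 8
n=1,k=5: not 1>5, res = 8+4 = 12
n=2,k=3: not 2>3, res = 12+4 = 16
n=2,k=4: not 2>4, res = 16+4 = 20
n=2,k=5: not 2>5, res = 20+4 = 24
n=3,k=3: not 3>3, res = 24+4 = 28
n=3,k=4: not 3>4, res = 28+4 = 32
n=3,k=5: not 3>5, res = 32+4 = 36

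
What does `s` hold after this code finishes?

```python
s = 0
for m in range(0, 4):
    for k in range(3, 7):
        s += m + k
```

m=0,k=3: s = 0+3 = 3
m=0,k=4: s = 3+4 = 7
m=0,k=5: s = 7+5 = 12
m=0,k=6: s = 12+6 = 18
m=1,k=3: s = 18+4 = 22
m=1,k=4: s = 22+5 = 27
m=1,k=5: s = 27+6 = 33
m=1,k=6: s = 33+7 = 40
m=2,k=3: s = 40+5 = 45
m=2,k=4: s = 45+6 = 51
m=2,k=5: s = 51+7 = 58
m=2,k=6: s = 58+8 = 66
m=3,k=3: s = 66+6 = 72
m=3,k=4: s = 72+7 = 79
m=3,k=5: s = 79+8 = 87
m=3,k=6: s = 87+9 = 96

96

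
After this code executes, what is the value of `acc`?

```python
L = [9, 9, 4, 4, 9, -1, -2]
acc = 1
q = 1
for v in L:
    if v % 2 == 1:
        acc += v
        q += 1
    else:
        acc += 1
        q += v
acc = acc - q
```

19

v=9: odd, acc = 1+9 = 10; q=2
v=9: odd, acc = 10+9 = 19; q=3
v=4: not odd, acc = 19+1 = 20; q=7
v=4: not odd, acc = 20+1 = 21; q=11
v=9: odd, acc = 21+9 = 30; q=12
v=-1: odd, acc = 30+(-1) = 29; q=13
v=-2: not odd, acc = 29+1 = 30; q=11
acc-q = 30-11 = 19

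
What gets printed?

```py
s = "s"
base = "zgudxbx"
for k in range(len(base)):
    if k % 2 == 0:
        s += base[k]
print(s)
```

szuxx

k=0: add 'z' → 'sz'
k=1: skip
k=2: add 'u' → 'szu'
k=3: skip
k=4: add 'x' → 'szux'
k=5: skip
k=6: add 'x' → 'szuxx'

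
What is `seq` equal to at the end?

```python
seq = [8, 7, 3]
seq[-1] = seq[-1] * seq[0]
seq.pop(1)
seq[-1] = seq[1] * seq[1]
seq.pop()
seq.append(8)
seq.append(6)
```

[8, 8, 6]

seq[-1] = seq[-1]*seq[0] = 3*8 = 24 → [8, 7, 24]
pop(1) removes 7 → [8, 24]
seq[-1] = seq[1]*seq[1] = 24*24 = 576 → [8, 576]
pop() removes 576 → [8]
append 8 → [8, 8]
append 6 → [8, 8, 6]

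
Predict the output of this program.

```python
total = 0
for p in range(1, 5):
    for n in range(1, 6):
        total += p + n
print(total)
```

p=1,n=1: total = 0+2 = 2
p=1,n=2: total = 2+3 = 5
p=1,n=3: total = 5+4 = 9
p=1,n=4: total = 9+5 = 14
p=1,n=5: total = 14+6 = 20
p=2,n=1: total = 20+3 = 23
p=2,n=2: total = 23+4 = 27
p=2,n=3: total = 27+5 = 32
p=2,n=4: total = 32+6 = 38
p=2,n=5: total = 38+7 = 45
p=3,n=1: total = 45+4 = 49
p=3,n=2: total = 49+5 = 54
p=3,n=3: total = 54+6 = 60
p=3,n=4: total = 60+7 = 67
p=3,n=5: total = 67+8 = 75
p=4,n=1: total = 75+5 = 80
p=4,n=2: total = 80+6 = 86
p=4,n=3: total = 86+7 = 93
p=4,n=4: total = 93+8 = 101
p=4,n=5: total = 101+9 = 110

110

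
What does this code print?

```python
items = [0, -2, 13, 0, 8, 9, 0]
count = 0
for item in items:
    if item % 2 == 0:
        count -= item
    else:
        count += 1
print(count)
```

item=0: even, count = 0-0 = 0
item=-2: even, count = 0-(-2) = 2
item=13: not even, count = 2+1 = 3
item=0: even, count = 3-0 = 3
item=8: even, count = 3-8 = -5
item=9: not even, count = (-5)+1 = -4
item=0: even, count = (-4)-0 = -4

-4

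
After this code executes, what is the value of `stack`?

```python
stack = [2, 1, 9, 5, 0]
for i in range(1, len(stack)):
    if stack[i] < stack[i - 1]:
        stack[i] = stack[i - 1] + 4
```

i=1: 1<2, stack[1] = 2+4 = 6 → [2, 6, 9, 5, 0]
i=2: 9>=6, unchanged → [2, 6, 9, 5, 0]
i=3: 5<9, stack[3] = 9+4 = 13 → [2, 6, 9, 13, 0]
i=4: 0<13, stack[4] = 13+4 = 17 → [2, 6, 9, 13, 17]

[2, 6, 9, 13, 17]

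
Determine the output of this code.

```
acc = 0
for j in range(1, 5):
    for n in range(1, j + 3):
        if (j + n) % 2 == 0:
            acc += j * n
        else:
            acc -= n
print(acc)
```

70

j=1,n=1: even sum, acc = 0+1 = 1
j=1,n=2: odd sum, acc = 1-2 = -1
j=1,n=3: even sum, acc = (-1)+3 = 2
j=2,n=1: odd sum, acc = 2-1 = 1
j=2,n=2: even sum, acc = 1+4 = 5
j=2,n=3: odd sum, acc = 5-3 = 2
j=2,n=4: even sum, acc = 2+8 = 10
j=3,n=1: even sum, acc = 10+3 = 13
j=3,n=2: odd sum, acc = 13-2 = 11
j=3,n=3: even sum, acc = 11+9 = 20
j=3,n=4: odd sum, acc = 20-4 = 16
j=3,n=5: even sum, acc = 16+15 = 31
j=4,n=1: odd sum, acc = 31-1 = 30
j=4,n=2: even sum, acc = 30+8 = 38
j=4,n=3: odd sum, acc = 38-3 = 35
j=4,n=4: even sum, acc = 35+16 = 51
j=4,n=5: odd sum, acc = 51-5 = 46
j=4,n=6: even sum, acc = 46+24 = 70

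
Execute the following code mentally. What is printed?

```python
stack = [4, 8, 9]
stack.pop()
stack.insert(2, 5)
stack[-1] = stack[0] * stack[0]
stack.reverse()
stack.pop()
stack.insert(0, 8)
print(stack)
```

pop() removes 9 → [4, 8]
insert 5 at 2 → [4, 8, 5]
stack[-1] = stack[0]*stack[0] = 4*4 = 16 → [4, 8, 16]
reverse → [16, 8, 4]
pop() removes 4 → [16, 8]
insert 8 at 0 → [8, 16, 8]

[8, 16, 8]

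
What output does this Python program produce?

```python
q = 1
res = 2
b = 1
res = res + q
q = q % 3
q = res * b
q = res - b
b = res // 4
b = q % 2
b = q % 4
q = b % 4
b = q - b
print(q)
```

2

res = 2+1 = 3
q = 1%3 = 1
q = 3*1 = 3
q = 3-1 = 2
b = 3//4 = 0
b = 2%2 = 0
b = 2%4 = 2
q = 2%4 = 2
b = 2-2 = 0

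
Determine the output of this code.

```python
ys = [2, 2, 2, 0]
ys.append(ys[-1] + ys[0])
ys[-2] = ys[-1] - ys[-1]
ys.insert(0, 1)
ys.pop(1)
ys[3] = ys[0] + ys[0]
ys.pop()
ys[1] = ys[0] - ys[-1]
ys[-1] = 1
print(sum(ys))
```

3

append ys[-1]+ys[0] = 0+2 = 2 → [2, 2, 2, 0, 2]
ys[-2] = ys[-1]-ys[-1] = 2-2 = 0 → [2, 2, 2, 0, 2]
insert 1 at 0 → [1, 2, 2, 2, 0, 2]
pop(1) removes 2 → [1, 2, 2, 0, 2]
ys[3] = ys[0]+ys[0] = 1+1 = 2 → [1, 2, 2, 2, 2]
pop() removes 2 → [1, 2, 2, 2]
ys[1] = ys[0]-ys[-1] = 1-2 = -1 → [1, -1, 2, 2]
ys[-1] = 1 → [1, -1, 2, 1]
sum = 3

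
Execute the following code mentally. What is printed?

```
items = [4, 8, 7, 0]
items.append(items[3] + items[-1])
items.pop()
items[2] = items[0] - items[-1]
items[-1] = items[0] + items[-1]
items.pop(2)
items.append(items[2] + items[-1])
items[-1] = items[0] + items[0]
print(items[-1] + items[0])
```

12

append items[3]+items[-1] = 0+0 = 0 → [4, 8, 7, 0, 0]
pop() removes 0 → [4, 8, 7, 0]
items[2] = items[0]-items[-1] = 4-0 = 4 → [4, 8, 4, 0]
items[-1] = items[0]+items[-1] = 4+0 = 4 → [4, 8, 4, 4]
pop(2) removes 4 → [4, 8, 4]
append items[2]+items[-1] = 4+4 = 8 → [4, 8, 4, 8]
items[-1] = items[0]+items[0] = 4+4 = 8 → [4, 8, 4, 8]
items[-1]+items[0] = 8+4 = 12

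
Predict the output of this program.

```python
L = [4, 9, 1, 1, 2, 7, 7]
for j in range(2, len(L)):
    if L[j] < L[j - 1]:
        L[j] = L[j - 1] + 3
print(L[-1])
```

j=2: 1<9, L[2] = 9+3 = 12 → [4, 9, 12, 1, 2, 7, 7]
j=3: 1<12, L[3] = 12+3 = 15 → [4, 9, 12, 15, 2, 7, 7]
j=4: 2<15, L[4] = 15+3 = 18 → [4, 9, 12, 15, 18, 7, 7]
j=5: 7<18, L[5] = 18+3 = 21 → [4, 9, 12, 15, 18, 21, 7]
j=6: 7<21, L[6] = 21+3 = 24 → [4, 9, 12, 15, 18, 21, 24]

24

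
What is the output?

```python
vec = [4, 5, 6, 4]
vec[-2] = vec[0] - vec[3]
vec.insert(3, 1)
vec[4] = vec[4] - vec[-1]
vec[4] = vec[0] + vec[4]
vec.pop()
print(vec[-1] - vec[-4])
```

vec[-2] = vec[0]-vec[3] = 4-4 = 0 → [4, 5, 0, 4]
insert 1 at 3 → [4, 5, 0, 1, 4]
vec[4] = vec[4]-vec[-1] = 4-4 = 0 → [4, 5, 0, 1, 0]
vec[4] = vec[0]+vec[4] = 4+0 = 4 → [4, 5, 0, 1, 4]
pop() removes 4 → [4, 5, 0, 1]
vec[-1]-vec[-4] = 1-4 = -3

-3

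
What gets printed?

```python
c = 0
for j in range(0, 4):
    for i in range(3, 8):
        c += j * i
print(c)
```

j=0,i=3: c = 0+0 = 0
j=0,i=4: c = 0+0 = 0
j=0,i=5: c = 0+0 = 0
j=0,i=6: c = 0+0 = 0
j=0,i=7: c = 0+0 = 0
j=1,i=3: c = 0+3 = 3
j=1,i=4: c = 3+4 = 7
j=1,i=5: c = 7+5 = 12
j=1,i=6: c = 12+6 = 18
j=1,i=7: c = 18+7 = 25
j=2,i=3: c = 25+6 = 31
j=2,i=4: c = 31+8 = 39
j=2,i=5: c = 39+10 = 49
j=2,i=6: c = 49+12 = 61
j=2,i=7: c = 61+14 = 75
j=3,i=3: c = 75+9 = 84
j=3,i=4: c = 84+12 = 96
j=3,i=5: c = 96+15 = 111
j=3,i=6: c = 111+18 = 129
j=3,i=7: c = 129+21 = 150

150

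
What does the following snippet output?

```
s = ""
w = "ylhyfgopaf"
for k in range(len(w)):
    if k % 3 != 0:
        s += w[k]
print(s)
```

k=0: skip
k=1: add 'l' → 'l'
k=2: add 'h' → 'lh'
k=3: skip
k=4: add 'f' → 'lhf'
k=5: add 'g' → 'lhfg'
k=6: skip
k=7: add 'p' → 'lhfgp'
k=8: add 'a' → 'lhfgpa'
k=9: skip

lhfgpa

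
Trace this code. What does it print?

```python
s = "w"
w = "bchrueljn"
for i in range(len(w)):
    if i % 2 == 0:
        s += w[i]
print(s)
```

i=0: add 'b' → 'wb'
i=1: skip
i=2: add 'h' → 'wbh'
i=3: skip
i=4: add 'u' → 'wbhu'
i=5: skip
i=6: add 'l' → 'wbhul'
i=7: skip
i=8: add 'n' → 'wbhuln'

wbhuln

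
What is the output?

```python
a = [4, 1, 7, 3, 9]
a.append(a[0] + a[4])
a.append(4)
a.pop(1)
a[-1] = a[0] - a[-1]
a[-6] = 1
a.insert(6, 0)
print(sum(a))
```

append a[0]+a[4] = 4+9 = 13 → [4, 1, 7, 3, 9, 13]
append 4 → [4, 1, 7, 3, 9, 13, 4]
pop(1) removes 1 → [4, 7, 3, 9, 13, 4]
a[-1] = a[0]-a[-1] = 4-4 = 0 → [4, 7, 3, 9, 13, 0]
a[-6] = 1 → [1, 7, 3, 9, 13, 0]
insert 0 at 6 → [1, 7, 3, 9, 13, 0, 0]
sum = 33

33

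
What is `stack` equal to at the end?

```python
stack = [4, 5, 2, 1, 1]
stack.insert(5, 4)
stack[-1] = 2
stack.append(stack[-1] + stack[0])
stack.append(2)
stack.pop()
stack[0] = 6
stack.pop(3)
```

insert 4 at 5 → [4, 5, 2, 1, 1, 4]
stack[-1] = 2 → [4, 5, 2, 1, 1, 2]
append stack[-1]+stack[0] = 2+4 = 6 → [4, 5, 2, 1, 1, 2, 6]
append 2 → [4, 5, 2, 1, 1, 2, 6, 2]
pop() removes 2 → [4, 5, 2, 1, 1, 2, 6]
stack[0] = 6 → [6, 5, 2, 1, 1, 2, 6]
pop(3) removes 1 → [6, 5, 2, 1, 2, 6]

[6, 5, 2, 1, 2, 6]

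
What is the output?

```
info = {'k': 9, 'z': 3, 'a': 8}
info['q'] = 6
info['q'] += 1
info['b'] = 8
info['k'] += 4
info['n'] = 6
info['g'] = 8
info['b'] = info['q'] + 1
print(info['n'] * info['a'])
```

info['q'] = 6 → {'k': 9, 'z': 3, 'a': 8, 'q': 6}
info['q'] = 6+1 = 7 → {'k': 9, 'z': 3, 'a': 8, 'q': 7}
info['b'] = 8 → {'k': 9, 'z': 3, 'a': 8, 'q': 7, 'b': 8}
info['k'] = 9+4 = 13 → {'k': 13, 'z': 3, 'a': 8, 'q': 7, 'b': 8}
info['n'] = 6 → {'k': 13, 'z': 3, 'a': 8, 'q': 7, 'b': 8, 'n': 6}
info['g'] = 8 → {'k': 13, 'z': 3, 'a': 8, 'q': 7, 'b': 8, 'n': 6, 'g': 8}
info['b'] = info['q']+1 = 8 → {'k': 13, 'z': 3, 'a': 8, 'q': 7, 'b': 8, 'n': 6, 'g': 8}
info['n']*info['a'] = 6*8 = 48

48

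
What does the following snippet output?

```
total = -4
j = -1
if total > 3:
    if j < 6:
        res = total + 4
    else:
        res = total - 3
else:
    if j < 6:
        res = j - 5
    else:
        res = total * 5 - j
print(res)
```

total=-4, j=-1
total > 3 is False; j < 6 is True
→ res = j - 5 = -6

-6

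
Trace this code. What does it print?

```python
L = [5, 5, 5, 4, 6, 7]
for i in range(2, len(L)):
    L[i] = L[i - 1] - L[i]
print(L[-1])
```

i=2: L[2] = 5-5 = 0 → [5, 5, 0, 4, 6, 7]
i=3: L[3] = 0-4 = -4 → [5, 5, 0, -4, 6, 7]
i=4: L[4] = (-4)-6 = -10 → [5, 5, 0, -4, -10, 7]
i=5: L[5] = (-10)-7 = -17 → [5, 5, 0, -4, -10, -17]

-17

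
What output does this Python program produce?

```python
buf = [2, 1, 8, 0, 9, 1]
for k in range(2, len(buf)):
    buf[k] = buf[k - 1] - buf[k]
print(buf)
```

k=2: buf[2] = 1-8 = -7 → [2, 1, -7, 0, 9, 1]
k=3: buf[3] = (-7)-0 = -7 → [2, 1, -7, -7, 9, 1]
k=4: buf[4] = (-7)-9 = -16 → [2, 1, -7, -7, -16, 1]
k=5: buf[5] = (-16)-1 = -17 → [2, 1, -7, -7, -16, -17]

[2, 1, -7, -7, -16, -17]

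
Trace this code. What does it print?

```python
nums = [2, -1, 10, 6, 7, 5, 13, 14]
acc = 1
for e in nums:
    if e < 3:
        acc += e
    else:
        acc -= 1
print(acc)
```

e=2: <3, acc = 1+2 = 3
e=-1: <3, acc = 3+(-1) = 2
e=10: not <3, acc = 2-1 = 1
e=6: not <3, acc = 1-1 = 0
e=7: not <3, acc = 0-1 = -1
e=5: not <3, acc = (-1)-1 = -2
e=13: not <3, acc = (-2)-1 = -3
e=14: not <3, acc = (-3)-1 = -4

-4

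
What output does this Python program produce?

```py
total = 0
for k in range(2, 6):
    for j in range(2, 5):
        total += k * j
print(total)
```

126

k=2,j=2: total = 0+4 = 4
k=2,j=3: total = 4+6 = 10
k=2,j=4: total = 10+8 = 18
k=3,j=2: total = 18+6 = 24
k=3,j=3: total = 24+9 = 33
k=3,j=4: total = 33+12 = 45
k=4,j=2: total = 45+8 = 53
k=4,j=3: total = 53+12 = 65
k=4,j=4: total = 65+16 = 81
k=5,j=2: total = 81+10 = 91
k=5,j=3: total = 91+15 = 106
k=5,j=4: total = 106+20 = 126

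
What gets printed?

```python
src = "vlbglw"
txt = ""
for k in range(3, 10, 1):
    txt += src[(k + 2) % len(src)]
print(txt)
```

k=3: add src[5]='w' → 'w'
k=4: add src[0]='v' → 'wv'
k=5: add src[1]='l' → 'wvl'
k=6: add src[2]='b' → 'wvlb'
k=7: add src[3]='g' → 'wvlbg'
k=8: add src[4]='l' → 'wvlbgl'
k=9: add src[5]='w' → 'wvlbglw'

wvlbglw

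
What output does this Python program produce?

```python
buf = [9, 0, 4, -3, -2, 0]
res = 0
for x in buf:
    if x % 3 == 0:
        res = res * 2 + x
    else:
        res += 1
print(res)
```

72

x=9: %3==0, res = 0*2+9 = 9
x=0: %3==0, res = 9*2+0 = 18
x=4: not %3==0, res = 18+1 = 19
x=-3: %3==0, res = 19*2+(-3) = 35
x=-2: not %3==0, res = 35+1 = 36
x=0: %3==0, res = 36*2+0 = 72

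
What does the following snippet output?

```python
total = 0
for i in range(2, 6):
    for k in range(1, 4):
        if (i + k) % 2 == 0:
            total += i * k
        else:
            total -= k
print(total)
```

32

i=2,k=1: odd sum, total = 0-1 = -1
i=2,k=2: even sum, total = (-1)+4 = 3
i=2,k=3: odd sum, total = 3-3 = 0
i=3,k=1: even sum, total = 0+3 = 3
i=3,k=2: odd sum, total = 3-2 = 1
i=3,k=3: even sum, total = 1+9 = 10
i=4,k=1: odd sum, total = 10-1 = 9
i=4,k=2: even sum, total = 9+8 = 17
i=4,k=3: odd sum, total = 17-3 = 14
i=5,k=1: even sum, total = 14+5 = 19
i=5,k=2: odd sum, total = 19-2 = 17
i=5,k=3: even sum, total = 17+15 = 32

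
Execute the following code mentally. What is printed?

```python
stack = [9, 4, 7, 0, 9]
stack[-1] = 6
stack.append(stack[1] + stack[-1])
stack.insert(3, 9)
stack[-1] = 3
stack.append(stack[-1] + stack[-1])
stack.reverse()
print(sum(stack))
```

stack[-1] = 6 → [9, 4, 7, 0, 6]
append stack[1]+stack[-1] = 4+6 = 10 → [9, 4, 7, 0, 6, 10]
insert 9 at 3 → [9, 4, 7, 9, 0, 6, 10]
stack[-1] = 3 → [9, 4, 7, 9, 0, 6, 3]
append stack[-1]+stack[-1] = 3+3 = 6 → [9, 4, 7, 9, 0, 6, 3, 6]
reverse → [6, 3, 6, 0, 9, 7, 4, 9]
sum = 44

44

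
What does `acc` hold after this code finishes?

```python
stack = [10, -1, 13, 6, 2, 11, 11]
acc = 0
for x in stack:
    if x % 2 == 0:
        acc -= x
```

x=10: even, acc = 0-10 = -10
x=-1: not even
x=13: not even
x=6: even, acc = (-10)-6 = -16
x=2: even, acc = (-16)-2 = -18
x=11: not even
x=11: not even

-18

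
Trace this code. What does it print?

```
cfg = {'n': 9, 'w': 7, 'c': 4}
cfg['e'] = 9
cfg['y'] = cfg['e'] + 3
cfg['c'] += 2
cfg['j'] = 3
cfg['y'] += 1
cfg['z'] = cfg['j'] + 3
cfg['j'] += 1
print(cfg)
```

{'n': 9, 'w': 7, 'c': 6, 'e': 9, 'y': 13, 'j': 4, 'z': 6}

cfg['e'] = 9 → {'n': 9, 'w': 7, 'c': 4, 'e': 9}
cfg['y'] = cfg['e']+3 = 12 → {'n': 9, 'w': 7, 'c': 4, 'e': 9, 'y': 12}
cfg['c'] = 4+2 = 6 → {'n': 9, 'w': 7, 'c': 6, 'e': 9, 'y': 12}
cfg['j'] = 3 → {'n': 9, 'w': 7, 'c': 6, 'e': 9, 'y': 12, 'j': 3}
cfg['y'] = 12+1 = 13 → {'n': 9, 'w': 7, 'c': 6, 'e': 9, 'y': 13, 'j': 3}
cfg['z'] = cfg['j']+3 = 6 → {'n': 9, 'w': 7, 'c': 6, 'e': 9, 'y': 13, 'j': 3, 'z': 6}
cfg['j'] = 3+1 = 4 → {'n': 9, 'w': 7, 'c': 6, 'e': 9, 'y': 13, 'j': 4, 'z': 6}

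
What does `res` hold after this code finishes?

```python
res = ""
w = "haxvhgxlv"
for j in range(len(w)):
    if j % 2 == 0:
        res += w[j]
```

j=0: add 'h' → 'h'
j=1: skip
j=2: add 'x' → 'hx'
j=3: skip
j=4: add 'h' → 'hxh'
j=5: skip
j=6: add 'x' → 'hxhx'
j=7: skip
j=8: add 'v' → 'hxhxv'

'hxhxv'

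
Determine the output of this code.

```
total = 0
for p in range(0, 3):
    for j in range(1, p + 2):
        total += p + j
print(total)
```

18

p=0,j=1: total = 0+1 = 1
p=1,j=1: total = 1+2 = 3
p=1,j=2: total = 3+3 = 6
p=2,j=1: total = 6+3 = 9
p=2,j=2: total = 9+4 = 13
p=2,j=3: total = 13+5 = 18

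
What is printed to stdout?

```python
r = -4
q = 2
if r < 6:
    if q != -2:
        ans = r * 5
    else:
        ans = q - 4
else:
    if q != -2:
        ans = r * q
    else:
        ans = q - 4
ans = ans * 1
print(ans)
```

-20

r=-4, q=2
r < 6 is True; q != -2 is True
→ ans = r * 5 = -20
ans = (-20)*1 = -20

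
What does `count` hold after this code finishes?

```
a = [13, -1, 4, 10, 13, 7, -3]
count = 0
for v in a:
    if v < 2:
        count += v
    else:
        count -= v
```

v=13: not <2, count = 0-13 = -13
v=-1: <2, count = (-13)+(-1) = -14
v=4: not <2, count = (-14)-4 = -18
v=10: not <2, count = (-18)-10 = -28
v=13: not <2, count = (-28)-13 = -41
v=7: not <2, count = (-41)-7 = -48
v=-3: <2, count = (-48)+(-3) = -51

-51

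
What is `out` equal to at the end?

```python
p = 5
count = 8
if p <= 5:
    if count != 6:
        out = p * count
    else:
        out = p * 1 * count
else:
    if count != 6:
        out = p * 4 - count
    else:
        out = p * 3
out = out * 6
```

p=5, count=8
p <= 5 is True; count != 6 is True
→ out = p * count = 40
out = 40*6 = 240

240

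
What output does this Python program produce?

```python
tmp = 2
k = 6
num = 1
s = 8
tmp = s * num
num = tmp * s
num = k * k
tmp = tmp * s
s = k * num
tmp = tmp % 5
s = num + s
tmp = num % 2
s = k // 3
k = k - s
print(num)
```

36

tmp = 8*1 = 8
num = 8*8 = 64
num = 6*6 = 36
tmp = 8*8 = 64
s = 6*36 = 216
tmp = 64%5 = 4
s = 36+216 = 252
tmp = 36%2 = 0
s = 6//3 = 2
k = 6-2 = 4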